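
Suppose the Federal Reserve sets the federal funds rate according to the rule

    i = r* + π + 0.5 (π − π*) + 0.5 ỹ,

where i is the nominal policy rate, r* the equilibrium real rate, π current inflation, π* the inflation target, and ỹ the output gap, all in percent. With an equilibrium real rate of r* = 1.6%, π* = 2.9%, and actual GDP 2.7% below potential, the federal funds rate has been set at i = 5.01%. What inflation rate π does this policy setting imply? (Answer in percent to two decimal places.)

Output 2.7% below potential → ỹ = -2.7.
Collecting π: i = r* + (1 + 0.5) π − 0.5 π* + 0.5 ỹ
1.5 π = 5.01 − 1.6 + 0.5 × 2.9 − 0.5 × (-2.7) = 6.21
π = 6.21 / 1.5 = 4.14

4.14%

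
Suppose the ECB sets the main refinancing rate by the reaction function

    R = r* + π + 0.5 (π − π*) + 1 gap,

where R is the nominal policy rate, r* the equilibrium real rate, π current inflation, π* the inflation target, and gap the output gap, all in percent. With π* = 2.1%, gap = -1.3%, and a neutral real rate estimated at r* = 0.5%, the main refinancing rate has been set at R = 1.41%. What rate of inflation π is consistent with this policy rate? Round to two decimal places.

Collecting π: R = r* + (1 + 0.5) π − 0.5 π* + 1 gap
1.5 π = 1.41 − 0.5 + 0.5 × 2.1 − 1 × (-1.3) = 3.26
π = 3.26 / 1.5 = 2.17

2.17%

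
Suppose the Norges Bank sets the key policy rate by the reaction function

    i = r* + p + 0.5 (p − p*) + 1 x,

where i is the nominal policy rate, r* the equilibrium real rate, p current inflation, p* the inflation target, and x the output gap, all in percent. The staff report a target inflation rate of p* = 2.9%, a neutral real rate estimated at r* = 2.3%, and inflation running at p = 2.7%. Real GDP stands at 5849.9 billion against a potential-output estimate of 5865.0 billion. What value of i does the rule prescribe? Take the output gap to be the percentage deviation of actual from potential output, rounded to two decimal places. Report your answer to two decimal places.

Output gap = 100 × (5849.9 − 5865.0) / 5865.0 = -0.26%.
i = 2.30 + 2.70 + 0.5 × (2.70 − 2.90) + 1 × (-0.26)
   = 2.30 + 2.7 − 0.1 − 0.26 = 4.64

4.64%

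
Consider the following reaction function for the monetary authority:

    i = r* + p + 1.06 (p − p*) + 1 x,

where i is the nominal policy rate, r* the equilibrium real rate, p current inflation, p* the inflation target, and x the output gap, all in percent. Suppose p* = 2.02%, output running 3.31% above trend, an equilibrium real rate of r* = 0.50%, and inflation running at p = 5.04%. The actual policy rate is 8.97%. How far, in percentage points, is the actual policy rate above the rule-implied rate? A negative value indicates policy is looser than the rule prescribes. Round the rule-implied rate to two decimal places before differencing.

-3.08 pp

Output 3.31% above potential → x = 3.31.
i = 0.50 + 5.04 + 1.06 × (5.04 − 2.02) + 1 × 3.31
   = 0.50 + 5.04 + 3.2012 + 3.31 = 12.05
Deviation = 8.97 − 12.05 = -3.08 pp.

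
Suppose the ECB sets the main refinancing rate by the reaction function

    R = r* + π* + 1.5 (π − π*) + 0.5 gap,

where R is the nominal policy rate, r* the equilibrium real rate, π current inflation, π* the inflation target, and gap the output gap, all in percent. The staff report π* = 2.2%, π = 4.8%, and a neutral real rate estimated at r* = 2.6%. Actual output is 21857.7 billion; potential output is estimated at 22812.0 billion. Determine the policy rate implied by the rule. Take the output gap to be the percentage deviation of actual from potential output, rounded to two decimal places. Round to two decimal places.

6.61%

Output gap = 100 × (21857.7 − 22812.0) / 22812.0 = -4.18%.
R = 2.60 + 2.20 + 1.5 × (4.80 − 2.20) + 0.5 × (-4.18)
   = 2.60 + 2.2 + 3.9 − 2.09 = 6.61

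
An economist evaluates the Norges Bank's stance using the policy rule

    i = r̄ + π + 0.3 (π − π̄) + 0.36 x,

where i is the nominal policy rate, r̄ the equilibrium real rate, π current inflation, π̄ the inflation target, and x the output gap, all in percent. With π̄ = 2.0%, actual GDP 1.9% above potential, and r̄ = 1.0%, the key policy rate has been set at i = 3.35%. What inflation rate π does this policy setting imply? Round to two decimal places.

1.74%

Output 1.9% above potential → x = 1.9.
Collecting π: i = r̄ + (1 + 0.3) π − 0.3 π̄ + 0.36 x
1.3 π = 3.35 − 1.0 + 0.3 × 2.0 − 0.36 × 1.9 = 2.266
π = 2.266 / 1.3 = 1.74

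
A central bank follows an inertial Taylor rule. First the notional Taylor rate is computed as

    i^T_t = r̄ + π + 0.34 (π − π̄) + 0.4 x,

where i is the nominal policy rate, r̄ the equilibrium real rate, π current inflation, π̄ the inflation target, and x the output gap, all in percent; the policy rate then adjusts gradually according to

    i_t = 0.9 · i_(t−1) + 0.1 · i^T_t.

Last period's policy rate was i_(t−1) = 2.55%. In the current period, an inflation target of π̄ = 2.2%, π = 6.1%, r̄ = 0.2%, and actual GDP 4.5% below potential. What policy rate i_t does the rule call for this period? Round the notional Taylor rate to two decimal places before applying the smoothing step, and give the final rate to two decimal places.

2.88%

Output 4.5% below potential → x = -4.5.
i^T_t = 0.2 + 6.1 + 0.34 × (6.1 − 2.2) + 0.4 × (-4.5)
   = 0.2 + 6.1 + 1.326 − 1.8 = 5.83
i_t = 0.9 × 2.55 + 0.1 × 5.83 = 2.295 + 0.583 = 2.88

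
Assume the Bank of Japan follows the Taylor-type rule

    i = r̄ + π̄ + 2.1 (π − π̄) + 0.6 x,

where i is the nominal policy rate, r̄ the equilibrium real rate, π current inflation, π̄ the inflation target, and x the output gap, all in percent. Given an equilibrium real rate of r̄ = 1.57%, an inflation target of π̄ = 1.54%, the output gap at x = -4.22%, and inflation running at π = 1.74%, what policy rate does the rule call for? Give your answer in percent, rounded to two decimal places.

1.00%

i = 1.57 + 1.54 + 2.1 × (1.74 − 1.54) + 0.6 × (-4.22)
   = 1.57 + 1.54 + 0.42 − 2.532 = 1.00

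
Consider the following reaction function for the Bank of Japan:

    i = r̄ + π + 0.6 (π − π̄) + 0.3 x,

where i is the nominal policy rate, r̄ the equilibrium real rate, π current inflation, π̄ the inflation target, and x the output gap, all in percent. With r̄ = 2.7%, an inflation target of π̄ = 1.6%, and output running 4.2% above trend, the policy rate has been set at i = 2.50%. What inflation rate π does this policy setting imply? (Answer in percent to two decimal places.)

Output 4.2% above potential → x = 4.2.
Collecting π: i = r̄ + (1 + 0.6) π − 0.6 π̄ + 0.3 x
1.6 π = 2.50 − 2.7 + 0.6 × 1.6 − 0.3 × 4.2 = -0.5
π = -0.5 / 1.6 = -0.31

-0.31%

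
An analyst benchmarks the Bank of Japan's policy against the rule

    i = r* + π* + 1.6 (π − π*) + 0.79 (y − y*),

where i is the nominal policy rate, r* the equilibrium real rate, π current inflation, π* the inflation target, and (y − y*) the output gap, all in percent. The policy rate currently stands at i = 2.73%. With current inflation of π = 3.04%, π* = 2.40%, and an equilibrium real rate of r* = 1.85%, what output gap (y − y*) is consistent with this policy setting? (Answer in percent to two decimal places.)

0.79 (y − y*) = 2.73 − 1.85 − 2.40 − 1.6 × (3.04 − 2.40) = -2.544
(y − y*) = -2.544 / 0.79 = -3.22

-3.22%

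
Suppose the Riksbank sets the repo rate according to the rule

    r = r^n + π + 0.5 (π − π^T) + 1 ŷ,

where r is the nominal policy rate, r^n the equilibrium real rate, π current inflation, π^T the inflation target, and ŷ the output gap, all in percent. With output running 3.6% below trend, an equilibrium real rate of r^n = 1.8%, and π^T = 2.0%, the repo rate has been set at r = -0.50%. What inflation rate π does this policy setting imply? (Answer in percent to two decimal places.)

Output 3.6% below potential → ŷ = -3.6.
Collecting π: r = r^n + (1 + 0.5) π − 0.5 π^T + 1 ŷ
1.5 π = -0.50 − 1.8 + 0.5 × 2.0 − 1 × (-3.6) = 2.3
π = 2.3 / 1.5 = 1.53

1.53%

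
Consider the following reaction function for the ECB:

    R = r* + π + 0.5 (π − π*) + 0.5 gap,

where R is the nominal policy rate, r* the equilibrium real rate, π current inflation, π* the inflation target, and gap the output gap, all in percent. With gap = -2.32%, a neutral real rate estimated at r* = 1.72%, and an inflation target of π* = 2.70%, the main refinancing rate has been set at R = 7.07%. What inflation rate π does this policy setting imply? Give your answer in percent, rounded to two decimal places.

Collecting π: R = r* + (1 + 0.5) π − 0.5 π* + 0.5 gap
1.5 π = 7.07 − 1.72 + 0.5 × 2.70 − 0.5 × (-2.32) = 7.86
π = 7.86 / 1.5 = 5.24

5.24%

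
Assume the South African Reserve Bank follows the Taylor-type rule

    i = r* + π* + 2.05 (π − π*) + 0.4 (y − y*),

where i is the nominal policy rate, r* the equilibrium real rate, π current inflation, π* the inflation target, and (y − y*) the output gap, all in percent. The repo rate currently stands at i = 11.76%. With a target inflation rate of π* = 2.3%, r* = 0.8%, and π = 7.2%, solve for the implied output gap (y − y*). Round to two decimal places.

-3.46%

0.4 (y − y*) = 11.76 − 0.8 − 2.3 − 2.05 × (7.2 − 2.3) = -1.385
(y − y*) = -1.385 / 0.4 = -3.46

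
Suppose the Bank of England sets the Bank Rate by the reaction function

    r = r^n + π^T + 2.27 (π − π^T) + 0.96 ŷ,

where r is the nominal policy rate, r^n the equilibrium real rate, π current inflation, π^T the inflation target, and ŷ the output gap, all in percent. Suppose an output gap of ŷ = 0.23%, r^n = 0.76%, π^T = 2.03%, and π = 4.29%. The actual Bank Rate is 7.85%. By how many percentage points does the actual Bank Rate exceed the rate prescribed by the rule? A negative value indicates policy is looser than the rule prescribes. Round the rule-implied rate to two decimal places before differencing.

r = 0.76 + 2.03 + 2.27 × (4.29 − 2.03) + 0.96 × 0.23
   = 0.76 + 2.03 + 5.1302 + 0.2208 = 8.14
Deviation = 7.85 − 8.14 = -0.29 pp.

-0.29 pp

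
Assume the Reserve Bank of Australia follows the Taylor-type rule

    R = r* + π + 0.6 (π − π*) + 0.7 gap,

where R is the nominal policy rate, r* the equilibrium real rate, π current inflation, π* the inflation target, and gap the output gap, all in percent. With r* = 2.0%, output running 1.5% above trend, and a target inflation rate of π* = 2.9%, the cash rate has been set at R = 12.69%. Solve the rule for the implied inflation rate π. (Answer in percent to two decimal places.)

7.11%

Output 1.5% above potential → gap = 1.5.
Collecting π: R = r* + (1 + 0.6) π − 0.6 π* + 0.7 gap
1.6 π = 12.69 − 2.0 + 0.6 × 2.9 − 0.7 × 1.5 = 11.38
π = 11.38 / 1.6 = 7.11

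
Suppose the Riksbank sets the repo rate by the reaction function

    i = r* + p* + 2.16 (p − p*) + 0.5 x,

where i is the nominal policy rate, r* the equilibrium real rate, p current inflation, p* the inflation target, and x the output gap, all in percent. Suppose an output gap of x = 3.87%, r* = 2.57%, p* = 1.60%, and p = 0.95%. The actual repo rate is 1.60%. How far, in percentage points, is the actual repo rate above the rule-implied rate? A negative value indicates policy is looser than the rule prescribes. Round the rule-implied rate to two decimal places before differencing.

i = 2.57 + 1.60 + 2.16 × (0.95 − 1.60) + 0.5 × 3.87
   = 2.57 + 1.6 − 1.404 + 1.935 = 4.70
Deviation = 1.60 − 4.70 = -3.10 pp.

-3.10 pp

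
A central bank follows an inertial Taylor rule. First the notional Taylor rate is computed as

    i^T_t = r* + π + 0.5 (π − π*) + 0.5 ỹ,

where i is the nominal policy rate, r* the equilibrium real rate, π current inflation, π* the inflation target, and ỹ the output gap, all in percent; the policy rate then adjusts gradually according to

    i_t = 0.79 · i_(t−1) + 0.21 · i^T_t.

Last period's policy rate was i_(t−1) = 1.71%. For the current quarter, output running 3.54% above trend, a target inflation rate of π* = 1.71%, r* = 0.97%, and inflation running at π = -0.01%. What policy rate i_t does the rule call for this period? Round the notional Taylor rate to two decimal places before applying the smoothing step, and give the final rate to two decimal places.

1.74%

Output 3.54% above potential → ỹ = 3.54.
i^T_t = 0.97 + (-0.01) + 0.5 × (-0.01 − 1.71) + 0.5 × 3.54
   = 0.97 − 0.01 − 0.86 + 1.77 = 1.87
i_t = 0.79 × 1.71 + 0.21 × 1.87 = 1.3509 + 0.3927 = 1.74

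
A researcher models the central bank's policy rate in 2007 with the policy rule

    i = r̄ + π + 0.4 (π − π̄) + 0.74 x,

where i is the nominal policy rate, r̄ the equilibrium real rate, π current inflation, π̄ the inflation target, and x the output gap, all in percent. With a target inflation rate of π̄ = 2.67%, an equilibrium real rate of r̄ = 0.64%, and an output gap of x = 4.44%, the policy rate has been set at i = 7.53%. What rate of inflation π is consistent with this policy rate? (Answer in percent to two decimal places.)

3.34%

Collecting π: i = r̄ + (1 + 0.4) π − 0.4 π̄ + 0.74 x
1.4 π = 7.53 − 0.64 + 0.4 × 2.67 − 0.74 × 4.44 = 4.6724
π = 4.6724 / 1.4 = 3.34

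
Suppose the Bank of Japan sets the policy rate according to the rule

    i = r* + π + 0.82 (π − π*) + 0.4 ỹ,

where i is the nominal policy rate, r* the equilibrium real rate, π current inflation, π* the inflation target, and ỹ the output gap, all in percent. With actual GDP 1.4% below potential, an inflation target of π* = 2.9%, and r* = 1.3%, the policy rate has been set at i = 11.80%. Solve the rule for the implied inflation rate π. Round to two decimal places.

Output 1.4% below potential → ỹ = -1.4.
Collecting π: i = r* + (1 + 0.82) π − 0.82 π* + 0.4 ỹ
1.82 π = 11.80 − 1.3 + 0.82 × 2.9 − 0.4 × (-1.4) = 13.438
π = 13.438 / 1.82 = 7.38

7.38%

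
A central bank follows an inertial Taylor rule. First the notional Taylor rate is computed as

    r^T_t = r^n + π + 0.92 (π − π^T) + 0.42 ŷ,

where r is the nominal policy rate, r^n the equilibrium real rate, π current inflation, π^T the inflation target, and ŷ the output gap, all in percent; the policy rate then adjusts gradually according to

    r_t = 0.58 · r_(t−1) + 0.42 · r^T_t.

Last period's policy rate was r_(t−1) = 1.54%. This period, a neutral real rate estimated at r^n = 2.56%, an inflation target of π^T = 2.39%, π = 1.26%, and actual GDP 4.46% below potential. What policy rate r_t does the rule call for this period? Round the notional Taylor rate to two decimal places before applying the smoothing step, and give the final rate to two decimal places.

Output 4.46% below potential → ŷ = -4.46.
r^T_t = 2.56 + 1.26 + 0.92 × (1.26 − 2.39) + 0.42 × (-4.46)
   = 2.56 + 1.26 − 1.0396 − 1.8732 = 0.91
r_t = 0.58 × 1.54 + 0.42 × 0.91 = 0.8932 + 0.3822 = 1.28

1.28%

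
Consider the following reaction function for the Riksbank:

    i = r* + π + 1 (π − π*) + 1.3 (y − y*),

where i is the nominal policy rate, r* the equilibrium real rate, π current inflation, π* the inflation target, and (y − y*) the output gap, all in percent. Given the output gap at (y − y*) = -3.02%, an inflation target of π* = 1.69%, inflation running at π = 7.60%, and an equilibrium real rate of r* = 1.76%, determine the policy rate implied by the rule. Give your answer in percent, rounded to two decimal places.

11.34%

i = 1.76 + 7.60 + 1 × (7.60 − 1.69) + 1.3 × (-3.02)
   = 1.76 + 7.6 + 5.91 − 3.926 = 11.34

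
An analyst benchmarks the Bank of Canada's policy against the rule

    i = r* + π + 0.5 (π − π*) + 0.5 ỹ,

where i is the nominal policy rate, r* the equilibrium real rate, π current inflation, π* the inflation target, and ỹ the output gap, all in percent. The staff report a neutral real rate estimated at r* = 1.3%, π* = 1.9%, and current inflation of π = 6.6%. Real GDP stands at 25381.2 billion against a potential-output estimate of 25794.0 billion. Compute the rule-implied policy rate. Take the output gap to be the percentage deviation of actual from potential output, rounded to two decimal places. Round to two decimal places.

9.45%

Output gap = 100 × (25381.2 − 25794.0) / 25794.0 = -1.60%.
i = 1.30 + 6.60 + 0.5 × (6.60 − 1.90) + 0.5 × (-1.60)
   = 1.30 + 6.6 + 2.35 − 0.8 = 9.45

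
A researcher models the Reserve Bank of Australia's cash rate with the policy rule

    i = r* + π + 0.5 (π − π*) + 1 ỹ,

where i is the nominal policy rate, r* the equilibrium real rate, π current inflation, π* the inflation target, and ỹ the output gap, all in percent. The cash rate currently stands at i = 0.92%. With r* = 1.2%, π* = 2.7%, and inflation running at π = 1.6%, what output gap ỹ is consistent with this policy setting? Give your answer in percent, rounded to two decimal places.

1 ỹ = 0.92 − 1.2 − 1.6 − 0.5 × (1.6 − 2.7) = -1.33
ỹ = -1.33 / 1 = -1.33

-1.33%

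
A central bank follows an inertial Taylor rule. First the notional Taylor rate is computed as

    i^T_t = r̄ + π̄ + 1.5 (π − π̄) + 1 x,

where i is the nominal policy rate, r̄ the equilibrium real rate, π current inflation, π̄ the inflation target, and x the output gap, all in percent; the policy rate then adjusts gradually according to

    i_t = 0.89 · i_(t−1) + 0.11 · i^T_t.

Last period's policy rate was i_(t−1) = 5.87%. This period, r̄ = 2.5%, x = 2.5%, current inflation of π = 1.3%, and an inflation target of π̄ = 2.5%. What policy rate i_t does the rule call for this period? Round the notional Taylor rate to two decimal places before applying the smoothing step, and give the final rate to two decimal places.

i^T_t = 2.5 + 2.5 + 1.5 × (1.3 − 2.5) + 1 × 2.5
   = 2.5 + 2.5 − 1.8 + 2.5 = 5.70
i_t = 0.89 × 5.87 + 0.11 × 5.70 = 5.2243 + 0.627 = 5.85

5.85%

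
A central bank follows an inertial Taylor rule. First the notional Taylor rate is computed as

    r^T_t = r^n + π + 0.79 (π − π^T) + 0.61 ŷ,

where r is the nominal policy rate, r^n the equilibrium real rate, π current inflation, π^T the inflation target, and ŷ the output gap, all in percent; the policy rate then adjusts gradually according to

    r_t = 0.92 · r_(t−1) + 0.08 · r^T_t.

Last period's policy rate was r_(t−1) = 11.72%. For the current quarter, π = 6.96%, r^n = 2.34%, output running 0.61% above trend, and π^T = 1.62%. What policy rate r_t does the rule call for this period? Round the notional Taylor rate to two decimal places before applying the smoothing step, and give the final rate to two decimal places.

11.89%

Output 0.61% above potential → ŷ = 0.61.
r^T_t = 2.34 + 6.96 + 0.79 × (6.96 − 1.62) + 0.61 × 0.61
   = 2.34 + 6.96 + 4.2186 + 0.3721 = 13.89
r_t = 0.92 × 11.72 + 0.08 × 13.89 = 10.7824 + 1.1112 = 11.89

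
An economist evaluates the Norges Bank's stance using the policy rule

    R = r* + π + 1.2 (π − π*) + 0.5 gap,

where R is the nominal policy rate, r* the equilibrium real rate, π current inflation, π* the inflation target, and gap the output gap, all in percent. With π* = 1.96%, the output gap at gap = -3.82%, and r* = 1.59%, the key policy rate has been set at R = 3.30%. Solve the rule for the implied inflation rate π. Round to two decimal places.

2.71%

Collecting π: R = r* + (1 + 1.2) π − 1.2 π* + 0.5 gap
2.2 π = 3.30 − 1.59 + 1.2 × 1.96 − 0.5 × (-3.82) = 5.972
π = 5.972 / 2.2 = 2.71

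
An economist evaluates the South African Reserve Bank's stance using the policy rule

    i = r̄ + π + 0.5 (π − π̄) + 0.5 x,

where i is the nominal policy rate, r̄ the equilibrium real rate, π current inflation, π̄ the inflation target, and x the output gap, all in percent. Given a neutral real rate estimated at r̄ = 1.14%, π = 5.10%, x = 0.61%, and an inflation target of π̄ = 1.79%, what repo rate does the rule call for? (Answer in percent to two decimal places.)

8.20%

i = 1.14 + 5.10 + 0.5 × (5.10 − 1.79) + 0.5 × 0.61
   = 1.14 + 5.1 + 1.655 + 0.305 = 8.20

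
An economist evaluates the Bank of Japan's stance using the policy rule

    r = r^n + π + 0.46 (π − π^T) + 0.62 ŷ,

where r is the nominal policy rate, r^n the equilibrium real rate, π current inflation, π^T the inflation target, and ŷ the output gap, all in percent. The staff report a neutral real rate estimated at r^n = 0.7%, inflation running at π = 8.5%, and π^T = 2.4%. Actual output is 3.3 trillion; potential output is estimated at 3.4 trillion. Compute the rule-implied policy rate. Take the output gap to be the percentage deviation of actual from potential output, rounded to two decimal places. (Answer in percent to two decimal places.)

10.18%

Output gap = 100 × (3.3 − 3.4) / 3.4 = -2.94%.
r = 0.70 + 8.50 + 0.46 × (8.50 − 2.40) + 0.62 × (-2.94)
   = 0.70 + 8.5 + 2.806 − 1.8228 = 10.18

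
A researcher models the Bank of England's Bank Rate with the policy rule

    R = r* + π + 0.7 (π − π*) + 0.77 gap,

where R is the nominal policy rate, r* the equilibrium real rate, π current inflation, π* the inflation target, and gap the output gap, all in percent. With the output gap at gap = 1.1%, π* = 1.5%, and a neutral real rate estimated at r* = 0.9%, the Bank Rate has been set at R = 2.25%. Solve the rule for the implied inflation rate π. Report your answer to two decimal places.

0.91%

Collecting π: R = r* + (1 + 0.7) π − 0.7 π* + 0.77 gap
1.7 π = 2.25 − 0.9 + 0.7 × 1.5 − 0.77 × 1.1 = 1.553
π = 1.553 / 1.7 = 0.91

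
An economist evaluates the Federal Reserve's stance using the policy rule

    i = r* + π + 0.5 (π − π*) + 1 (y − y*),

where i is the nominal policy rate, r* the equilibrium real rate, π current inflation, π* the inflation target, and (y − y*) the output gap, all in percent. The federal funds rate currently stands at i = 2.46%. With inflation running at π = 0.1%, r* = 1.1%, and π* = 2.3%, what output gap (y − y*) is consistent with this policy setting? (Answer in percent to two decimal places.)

1 (y − y*) = 2.46 − 1.1 − 0.1 − 0.5 × (0.1 − 2.3) = 2.36
(y − y*) = 2.36 / 1 = 2.36

2.36%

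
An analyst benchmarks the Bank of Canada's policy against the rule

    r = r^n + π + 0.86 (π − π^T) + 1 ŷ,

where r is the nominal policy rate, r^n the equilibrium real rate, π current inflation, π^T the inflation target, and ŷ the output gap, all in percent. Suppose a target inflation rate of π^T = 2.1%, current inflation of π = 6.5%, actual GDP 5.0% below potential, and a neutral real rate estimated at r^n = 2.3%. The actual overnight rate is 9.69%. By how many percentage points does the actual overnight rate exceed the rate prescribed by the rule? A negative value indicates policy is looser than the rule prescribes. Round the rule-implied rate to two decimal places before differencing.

2.11 pp

Output 5.0% below potential → ŷ = -5.0.
r = 2.3 + 6.5 + 0.86 × (6.5 − 2.1) + 1 × (-5.0)
   = 2.3 + 6.5 + 3.784 − 5 = 7.58
Deviation = 9.69 − 7.58 = 2.11 pp.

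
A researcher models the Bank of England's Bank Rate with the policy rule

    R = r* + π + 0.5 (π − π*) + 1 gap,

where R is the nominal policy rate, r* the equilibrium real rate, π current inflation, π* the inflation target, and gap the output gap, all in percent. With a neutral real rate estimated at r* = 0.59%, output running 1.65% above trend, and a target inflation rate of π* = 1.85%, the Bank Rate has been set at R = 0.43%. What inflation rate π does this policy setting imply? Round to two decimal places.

-0.59%

Output 1.65% above potential → gap = 1.65.
Collecting π: R = r* + (1 + 0.5) π − 0.5 π* + 1 gap
1.5 π = 0.43 − 0.59 + 0.5 × 1.85 − 1 × 1.65 = -0.885
π = -0.885 / 1.5 = -0.59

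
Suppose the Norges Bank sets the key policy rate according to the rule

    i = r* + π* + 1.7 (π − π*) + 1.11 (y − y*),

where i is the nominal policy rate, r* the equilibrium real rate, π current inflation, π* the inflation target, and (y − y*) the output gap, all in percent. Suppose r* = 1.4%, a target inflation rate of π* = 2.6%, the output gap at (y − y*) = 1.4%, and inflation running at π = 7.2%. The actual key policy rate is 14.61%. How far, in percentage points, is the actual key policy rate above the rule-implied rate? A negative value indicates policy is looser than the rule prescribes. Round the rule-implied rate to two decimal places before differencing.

i = 1.4 + 2.6 + 1.7 × (7.2 − 2.6) + 1.11 × 1.4
   = 1.4 + 2.6 + 7.82 + 1.554 = 13.37
Deviation = 14.61 − 13.37 = 1.24 pp.

1.24 pp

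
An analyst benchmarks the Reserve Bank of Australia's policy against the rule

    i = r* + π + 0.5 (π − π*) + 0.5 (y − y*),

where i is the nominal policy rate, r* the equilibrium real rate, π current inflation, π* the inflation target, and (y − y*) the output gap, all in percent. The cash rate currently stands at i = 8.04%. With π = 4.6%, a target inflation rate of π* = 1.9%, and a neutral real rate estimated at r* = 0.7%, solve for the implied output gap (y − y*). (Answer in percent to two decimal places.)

2.78%

0.5 (y − y*) = 8.04 − 0.7 − 4.6 − 0.5 × (4.6 − 1.9) = 1.39
(y − y*) = 1.39 / 0.5 = 2.78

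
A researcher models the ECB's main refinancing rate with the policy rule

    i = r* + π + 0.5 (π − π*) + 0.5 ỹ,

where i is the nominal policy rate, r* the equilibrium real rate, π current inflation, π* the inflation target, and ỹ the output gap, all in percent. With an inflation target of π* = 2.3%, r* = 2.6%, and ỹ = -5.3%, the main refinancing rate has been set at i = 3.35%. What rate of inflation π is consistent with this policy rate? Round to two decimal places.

3.03%

Collecting π: i = r* + (1 + 0.5) π − 0.5 π* + 0.5 ỹ
1.5 π = 3.35 − 2.6 + 0.5 × 2.3 − 0.5 × (-5.3) = 4.55
π = 4.55 / 1.5 = 3.03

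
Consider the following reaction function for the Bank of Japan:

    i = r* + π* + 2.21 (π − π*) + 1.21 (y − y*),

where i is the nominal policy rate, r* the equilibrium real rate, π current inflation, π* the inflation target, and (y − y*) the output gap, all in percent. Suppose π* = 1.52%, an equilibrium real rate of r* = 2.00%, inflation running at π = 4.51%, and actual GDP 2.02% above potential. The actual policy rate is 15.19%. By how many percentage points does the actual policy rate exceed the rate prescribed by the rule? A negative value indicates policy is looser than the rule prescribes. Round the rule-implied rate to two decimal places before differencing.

Output 2.02% above potential → (y − y*) = 2.02.
i = 2.00 + 1.52 + 2.21 × (4.51 − 1.52) + 1.21 × 2.02
   = 2.00 + 1.52 + 6.6079 + 2.4442 = 12.57
Deviation = 15.19 − 12.57 = 2.62 pp.

2.62 pp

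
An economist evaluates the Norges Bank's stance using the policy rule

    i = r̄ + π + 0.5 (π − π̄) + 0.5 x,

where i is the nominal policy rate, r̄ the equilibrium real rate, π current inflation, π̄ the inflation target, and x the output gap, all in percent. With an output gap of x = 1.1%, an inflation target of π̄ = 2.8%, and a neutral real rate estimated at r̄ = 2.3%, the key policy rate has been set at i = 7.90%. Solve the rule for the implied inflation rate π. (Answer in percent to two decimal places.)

Collecting π: i = r̄ + (1 + 0.5) π − 0.5 π̄ + 0.5 x
1.5 π = 7.90 − 2.3 + 0.5 × 2.8 − 0.5 × 1.1 = 6.45
π = 6.45 / 1.5 = 4.30

4.30%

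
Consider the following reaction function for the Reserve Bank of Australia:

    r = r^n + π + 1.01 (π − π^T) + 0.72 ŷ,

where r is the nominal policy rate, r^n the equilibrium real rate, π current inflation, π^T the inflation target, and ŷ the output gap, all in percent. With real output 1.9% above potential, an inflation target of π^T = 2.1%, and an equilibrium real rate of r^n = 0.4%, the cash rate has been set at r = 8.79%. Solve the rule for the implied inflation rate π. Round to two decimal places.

4.55%

Output 1.9% above potential → ŷ = 1.9.
Collecting π: r = r^n + (1 + 1.01) π − 1.01 π^T + 0.72 ŷ
2.01 π = 8.79 − 0.4 + 1.01 × 2.1 − 0.72 × 1.9 = 9.143
π = 9.143 / 2.01 = 4.55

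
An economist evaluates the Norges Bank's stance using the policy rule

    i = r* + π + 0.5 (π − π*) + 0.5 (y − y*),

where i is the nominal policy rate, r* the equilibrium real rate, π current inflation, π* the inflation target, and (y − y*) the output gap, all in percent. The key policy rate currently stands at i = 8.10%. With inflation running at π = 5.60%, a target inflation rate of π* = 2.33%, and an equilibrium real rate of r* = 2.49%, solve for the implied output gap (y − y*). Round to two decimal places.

-3.25%

0.5 (y − y*) = 8.10 − 2.49 − 5.60 − 0.5 × (5.60 − 2.33) = -1.625
(y − y*) = -1.625 / 0.5 = -3.25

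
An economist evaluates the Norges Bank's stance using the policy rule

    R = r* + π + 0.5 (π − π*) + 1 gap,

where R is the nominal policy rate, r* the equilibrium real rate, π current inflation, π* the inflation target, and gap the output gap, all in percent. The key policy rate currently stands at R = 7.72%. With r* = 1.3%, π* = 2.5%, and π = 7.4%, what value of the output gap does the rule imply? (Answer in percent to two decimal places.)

-3.43%

1 gap = 7.72 − 1.3 − 7.4 − 0.5 × (7.4 − 2.5) = -3.43
gap = -3.43 / 1 = -3.43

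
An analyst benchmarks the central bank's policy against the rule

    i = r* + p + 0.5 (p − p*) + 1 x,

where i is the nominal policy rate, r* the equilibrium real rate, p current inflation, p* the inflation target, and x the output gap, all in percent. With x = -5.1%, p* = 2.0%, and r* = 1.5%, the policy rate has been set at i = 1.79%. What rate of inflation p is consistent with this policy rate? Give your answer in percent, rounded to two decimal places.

4.26%

Collecting p: i = r* + (1 + 0.5) p − 0.5 p* + 1 x
1.5 p = 1.79 − 1.5 + 0.5 × 2.0 − 1 × (-5.1) = 6.39
p = 6.39 / 1.5 = 4.26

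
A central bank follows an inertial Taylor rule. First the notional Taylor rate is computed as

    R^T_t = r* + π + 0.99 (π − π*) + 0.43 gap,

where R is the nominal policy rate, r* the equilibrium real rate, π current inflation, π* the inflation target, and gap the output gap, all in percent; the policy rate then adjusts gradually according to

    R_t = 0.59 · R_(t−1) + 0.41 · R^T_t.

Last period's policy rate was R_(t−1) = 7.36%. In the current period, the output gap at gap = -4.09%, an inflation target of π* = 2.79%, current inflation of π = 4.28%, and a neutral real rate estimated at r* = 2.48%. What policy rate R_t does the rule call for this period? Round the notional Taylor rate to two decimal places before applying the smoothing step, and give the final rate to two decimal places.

7.00%

R^T_t = 2.48 + 4.28 + 0.99 × (4.28 − 2.79) + 0.43 × (-4.09)
   = 2.48 + 4.28 + 1.4751 − 1.7587 = 6.48
R_t = 0.59 × 7.36 + 0.41 × 6.48 = 4.3424 + 2.6568 = 7.00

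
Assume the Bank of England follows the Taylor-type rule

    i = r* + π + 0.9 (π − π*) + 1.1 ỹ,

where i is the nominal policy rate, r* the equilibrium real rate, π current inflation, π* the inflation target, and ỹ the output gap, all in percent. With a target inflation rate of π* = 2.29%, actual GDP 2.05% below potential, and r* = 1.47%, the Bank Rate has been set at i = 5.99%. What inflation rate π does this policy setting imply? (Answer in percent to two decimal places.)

4.65%

Output 2.05% below potential → ỹ = -2.05.
Collecting π: i = r* + (1 + 0.9) π − 0.9 π* + 1.1 ỹ
1.9 π = 5.99 − 1.47 + 0.9 × 2.29 − 1.1 × (-2.05) = 8.836
π = 8.836 / 1.9 = 4.65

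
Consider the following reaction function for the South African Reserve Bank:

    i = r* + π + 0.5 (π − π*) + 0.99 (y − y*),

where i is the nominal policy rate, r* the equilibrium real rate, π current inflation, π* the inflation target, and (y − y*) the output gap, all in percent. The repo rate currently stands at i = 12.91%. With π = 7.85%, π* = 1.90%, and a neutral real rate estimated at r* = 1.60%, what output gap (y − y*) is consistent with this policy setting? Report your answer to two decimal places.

0.99 (y − y*) = 12.91 − 1.60 − 7.85 − 0.5 × (7.85 − 1.90) = 0.485
(y − y*) = 0.485 / 0.99 = 0.49

0.49%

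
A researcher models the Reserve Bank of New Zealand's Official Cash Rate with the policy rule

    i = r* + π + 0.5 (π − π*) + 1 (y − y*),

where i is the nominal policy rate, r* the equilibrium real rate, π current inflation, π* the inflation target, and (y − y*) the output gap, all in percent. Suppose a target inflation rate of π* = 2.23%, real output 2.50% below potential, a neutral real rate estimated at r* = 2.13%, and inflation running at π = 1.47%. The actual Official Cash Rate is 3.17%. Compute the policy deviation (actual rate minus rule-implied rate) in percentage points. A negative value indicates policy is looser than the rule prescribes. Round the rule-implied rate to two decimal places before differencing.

2.45 pp

Output 2.50% below potential → (y − y*) = -2.50.
i = 2.13 + 1.47 + 0.5 × (1.47 − 2.23) + 1 × (-2.50)
   = 2.13 + 1.47 − 0.38 − 2.5 = 0.72
Deviation = 3.17 − 0.72 = 2.45 pp.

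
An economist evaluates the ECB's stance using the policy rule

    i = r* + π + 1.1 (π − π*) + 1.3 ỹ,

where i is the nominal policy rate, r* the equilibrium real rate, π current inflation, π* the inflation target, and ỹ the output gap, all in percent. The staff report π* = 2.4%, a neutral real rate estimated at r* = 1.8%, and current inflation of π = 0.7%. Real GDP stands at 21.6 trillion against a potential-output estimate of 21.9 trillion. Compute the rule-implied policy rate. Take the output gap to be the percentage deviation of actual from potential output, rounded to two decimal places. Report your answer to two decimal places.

Output gap = 100 × (21.6 − 21.9) / 21.9 = -1.37%.
i = 1.80 + 0.70 + 1.1 × (0.70 − 2.40) + 1.3 × (-1.37)
   = 1.80 + 0.7 − 1.87 − 1.781 = -1.15

-1.15%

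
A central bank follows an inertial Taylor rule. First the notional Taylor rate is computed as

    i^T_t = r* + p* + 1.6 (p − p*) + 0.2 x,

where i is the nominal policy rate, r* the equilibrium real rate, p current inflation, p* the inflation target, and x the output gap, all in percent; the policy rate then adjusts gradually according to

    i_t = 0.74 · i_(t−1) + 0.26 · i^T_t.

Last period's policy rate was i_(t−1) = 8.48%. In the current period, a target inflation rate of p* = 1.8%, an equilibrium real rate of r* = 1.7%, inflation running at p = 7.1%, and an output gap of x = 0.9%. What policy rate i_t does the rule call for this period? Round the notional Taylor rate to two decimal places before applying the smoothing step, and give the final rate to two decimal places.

i^T_t = 1.7 + 1.8 + 1.6 × (7.1 − 1.8) + 0.2 × 0.9
   = 1.7 + 1.8 + 8.48 + 0.18 = 12.16
i_t = 0.74 × 8.48 + 0.26 × 12.16 = 6.2752 + 3.1616 = 9.44

9.44%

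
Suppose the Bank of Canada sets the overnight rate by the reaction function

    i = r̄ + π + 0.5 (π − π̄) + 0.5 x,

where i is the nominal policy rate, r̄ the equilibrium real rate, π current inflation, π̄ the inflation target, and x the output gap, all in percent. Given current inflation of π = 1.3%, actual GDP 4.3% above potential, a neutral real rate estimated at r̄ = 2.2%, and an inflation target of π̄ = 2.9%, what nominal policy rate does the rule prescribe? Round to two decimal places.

4.85%

Output 4.3% above potential → x = 4.3.
i = 2.2 + 1.3 + 0.5 × (1.3 − 2.9) + 0.5 × 4.3
   = 2.2 + 1.3 − 0.8 + 2.15 = 4.85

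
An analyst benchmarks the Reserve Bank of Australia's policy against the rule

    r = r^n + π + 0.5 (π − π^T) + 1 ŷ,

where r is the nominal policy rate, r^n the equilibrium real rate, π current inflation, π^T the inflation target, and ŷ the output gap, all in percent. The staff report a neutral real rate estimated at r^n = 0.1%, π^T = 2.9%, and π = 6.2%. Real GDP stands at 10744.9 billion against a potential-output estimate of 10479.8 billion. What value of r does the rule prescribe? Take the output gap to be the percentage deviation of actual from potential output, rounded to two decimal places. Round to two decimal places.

Output gap = 100 × (10744.9 − 10479.8) / 10479.8 = 2.53%.
r = 0.10 + 6.20 + 0.5 × (6.20 − 2.90) + 1 × 2.53
   = 0.10 + 6.2 + 1.65 + 2.53 = 10.48

10.48%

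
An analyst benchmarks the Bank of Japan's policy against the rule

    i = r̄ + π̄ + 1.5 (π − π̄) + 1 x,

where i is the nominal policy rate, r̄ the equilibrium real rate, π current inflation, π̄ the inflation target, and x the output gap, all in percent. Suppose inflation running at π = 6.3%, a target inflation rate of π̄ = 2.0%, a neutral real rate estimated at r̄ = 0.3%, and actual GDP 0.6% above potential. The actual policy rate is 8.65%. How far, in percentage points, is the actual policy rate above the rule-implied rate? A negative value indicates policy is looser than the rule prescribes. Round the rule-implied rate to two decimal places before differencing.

Output 0.6% above potential → x = 0.6.
i = 0.3 + 2.0 + 1.5 × (6.3 − 2.0) + 1 × 0.6
   = 0.3 + 2 + 6.45 + 0.6 = 9.35
Deviation = 8.65 − 9.35 = -0.70 pp.

-0.70 pp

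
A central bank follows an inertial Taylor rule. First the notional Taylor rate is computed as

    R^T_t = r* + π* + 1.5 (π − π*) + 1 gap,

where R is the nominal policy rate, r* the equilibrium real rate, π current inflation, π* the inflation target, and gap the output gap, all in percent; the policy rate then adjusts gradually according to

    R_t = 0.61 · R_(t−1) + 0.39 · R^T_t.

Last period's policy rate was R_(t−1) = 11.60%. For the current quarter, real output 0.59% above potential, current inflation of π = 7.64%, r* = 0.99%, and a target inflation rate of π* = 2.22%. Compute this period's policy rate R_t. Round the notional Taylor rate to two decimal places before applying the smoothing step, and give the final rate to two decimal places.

11.73%

Output 0.59% above potential → gap = 0.59.
R^T_t = 0.99 + 2.22 + 1.5 × (7.64 − 2.22) + 1 × 0.59
   = 0.99 + 2.22 + 8.13 + 0.59 = 11.93
R_t = 0.61 × 11.60 + 0.39 × 11.93 = 7.076 + 4.6527 = 11.73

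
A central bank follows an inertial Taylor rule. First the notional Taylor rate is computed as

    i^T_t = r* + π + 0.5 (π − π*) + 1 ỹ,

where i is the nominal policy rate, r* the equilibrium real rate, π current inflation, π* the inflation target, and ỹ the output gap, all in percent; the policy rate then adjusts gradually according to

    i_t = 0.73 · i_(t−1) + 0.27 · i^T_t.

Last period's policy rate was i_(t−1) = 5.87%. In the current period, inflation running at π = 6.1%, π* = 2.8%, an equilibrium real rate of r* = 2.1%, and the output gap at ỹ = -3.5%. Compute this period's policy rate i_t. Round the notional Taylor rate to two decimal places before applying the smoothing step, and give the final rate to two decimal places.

i^T_t = 2.1 + 6.1 + 0.5 × (6.1 − 2.8) + 1 × (-3.5)
   = 2.1 + 6.1 + 1.65 − 3.5 = 6.35
i_t = 0.73 × 5.87 + 0.27 × 6.35 = 4.2851 + 1.7145 = 6.00

6.00%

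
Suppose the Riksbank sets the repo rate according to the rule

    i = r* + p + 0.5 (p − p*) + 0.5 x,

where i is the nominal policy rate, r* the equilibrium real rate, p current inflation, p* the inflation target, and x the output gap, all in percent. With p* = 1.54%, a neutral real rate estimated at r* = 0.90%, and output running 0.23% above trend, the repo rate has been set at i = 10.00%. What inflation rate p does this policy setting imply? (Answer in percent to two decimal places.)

6.50%

Output 0.23% above potential → x = 0.23.
Collecting p: i = r* + (1 + 0.5) p − 0.5 p* + 0.5 x
1.5 p = 10.00 − 0.90 + 0.5 × 1.54 − 0.5 × 0.23 = 9.755
p = 9.755 / 1.5 = 6.50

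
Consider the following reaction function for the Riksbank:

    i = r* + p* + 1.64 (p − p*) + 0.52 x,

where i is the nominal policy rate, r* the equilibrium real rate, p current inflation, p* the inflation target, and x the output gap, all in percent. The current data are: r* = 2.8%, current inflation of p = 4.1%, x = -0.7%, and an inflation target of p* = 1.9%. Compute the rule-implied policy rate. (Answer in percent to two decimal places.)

i = 2.8 + 1.9 + 1.64 × (4.1 − 1.9) + 0.52 × (-0.7)
   = 2.8 + 1.9 + 3.608 − 0.364 = 7.94

7.94%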